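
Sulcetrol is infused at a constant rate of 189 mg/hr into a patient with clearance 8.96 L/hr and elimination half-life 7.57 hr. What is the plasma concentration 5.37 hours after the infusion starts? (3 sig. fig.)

8.19 mg/L

Css = rate / CL = 189 / 8.96 = 21.09 mg/L
k = ln 2 / 7.57 = 0.09157 hr⁻¹
C(t) = Css (1 − e^(−kt)) = 21.09 × (1 − e^(−0.4917)) = 21.09 × 0.3884 ≈ 8.19 mg/L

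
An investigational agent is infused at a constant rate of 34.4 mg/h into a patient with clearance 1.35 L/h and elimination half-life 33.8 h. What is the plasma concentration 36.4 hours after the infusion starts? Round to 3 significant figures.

Css = rate / CL = 34.4 / 1.35 = 25.48 µg/mL
k = ln 2 / 33.8 = 0.02051 h⁻¹
C(t) = Css (1 − e^(−kt)) = 25.48 × (1 − e^(−0.7465)) = 25.48 × 0.5260 ≈ 13.4 µg/mL

13.4 µg/mL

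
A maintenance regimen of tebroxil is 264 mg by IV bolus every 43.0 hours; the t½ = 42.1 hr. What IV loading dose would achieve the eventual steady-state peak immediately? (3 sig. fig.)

k = ln 2 / 42.1 = 0.01646 hr⁻¹
Accumulation ratio R = 1 / (1 − e^(−kτ)) = 1 / (1 − e^(−0.01646×43.0)) = 1 / (1 − 0.4926) = 1.971
Loading dose = maintenance dose × R = 264 × 1.971 ≈ 520 mg

520 mg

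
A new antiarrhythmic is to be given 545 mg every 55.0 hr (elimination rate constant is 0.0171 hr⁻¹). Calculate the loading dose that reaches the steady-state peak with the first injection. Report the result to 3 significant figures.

Accumulation ratio R = 1 / (1 − e^(−kτ)) = 1 / (1 − e^(−0.01710×55.0)) = 1 / (1 − 0.3904) = 1.641
Loading dose = maintenance dose × R = 545 × 1.641 ≈ 894 mg

894 mg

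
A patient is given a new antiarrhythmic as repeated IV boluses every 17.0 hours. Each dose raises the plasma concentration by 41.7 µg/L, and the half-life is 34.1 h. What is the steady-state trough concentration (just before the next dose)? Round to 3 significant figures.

101 µg/L

k = ln 2 / 34.1 = 0.02033 h⁻¹
Fraction remaining after one interval: e^(−kτ) = e^(−0.02033 × 17.0) = 0.7078
R = 1 / (1 − 0.7078) = 3.423
Css,max = 41.7 × 3.423 = 142.7 µg/L
Css,min = Css,max × e^(−kτ) = 142.7 × 0.7078 ≈ 101 µg/L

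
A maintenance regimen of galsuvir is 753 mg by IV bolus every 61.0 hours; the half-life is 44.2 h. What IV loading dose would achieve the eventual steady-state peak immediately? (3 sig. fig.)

1220 mg

k = ln 2 / 44.2 = 0.01568 h⁻¹
Accumulation ratio R = 1 / (1 − e^(−kτ)) = 1 / (1 − e^(−0.01568×61.0)) = 1 / (1 − 0.3842) = 1.624
Loading dose = maintenance dose × R = 753 × 1.624 ≈ 1220 mg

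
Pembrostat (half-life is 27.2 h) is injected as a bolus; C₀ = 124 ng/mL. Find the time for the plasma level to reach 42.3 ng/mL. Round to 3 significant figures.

k = ln 2 / 27.2 = 0.02548 h⁻¹
C(t) = C₀ e^(−kt)  ⇒  t = ln(C₀/C) / k
t = ln(124/42.3) / 0.02548 = 1.075 / 0.02548 ≈ 42.2 hours

42.2 hours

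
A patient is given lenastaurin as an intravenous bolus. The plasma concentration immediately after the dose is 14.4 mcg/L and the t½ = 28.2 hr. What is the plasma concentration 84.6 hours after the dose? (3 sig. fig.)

k = ln 2 / 28.2 = 0.02458 hr⁻¹
84.6 hr is 3.000 half-lives, so C = 14.4 × (1/2)^3.000 = 14.4 × 0.1250 ≈ 1.80 mcg/L

1.80 mcg/L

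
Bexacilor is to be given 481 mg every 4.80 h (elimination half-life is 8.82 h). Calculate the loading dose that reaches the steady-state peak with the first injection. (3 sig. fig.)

k = ln 2 / 8.82 = 0.07859 h⁻¹
Accumulation ratio R = 1 / (1 − e^(−kτ)) = 1 / (1 − e^(−0.07859×4.80)) = 1 / (1 − 0.6858) = 3.182
Loading dose = maintenance dose × R = 481 × 3.182 ≈ 1530 mg

1530 mg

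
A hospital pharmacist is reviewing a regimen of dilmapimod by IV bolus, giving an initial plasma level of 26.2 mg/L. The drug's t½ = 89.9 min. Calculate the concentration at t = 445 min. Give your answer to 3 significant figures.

0.848 mg/L

k = ln 2 / 89.9 = 0.007710 min⁻¹
C(t) = C₀ e^(−kt) = 26.2 × e^(−0.007710 × 445) = 26.2 × e^(−3.431) = 26.2 × 0.03235 ≈ 0.848 mg/L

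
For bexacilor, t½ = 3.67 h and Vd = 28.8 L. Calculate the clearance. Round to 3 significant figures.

5.44 L/h

k = ln 2 / t½ = ln 2 / 3.67 = 0.1889 h⁻¹
CL = k · V = 0.1889 × 28.8 ≈ 5.44 L/h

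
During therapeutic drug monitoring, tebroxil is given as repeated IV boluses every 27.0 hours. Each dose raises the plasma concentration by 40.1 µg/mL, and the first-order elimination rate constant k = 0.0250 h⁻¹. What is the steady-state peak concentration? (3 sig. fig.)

81.7 µg/mL

Fraction remaining after one interval: e^(−kτ) = e^(−0.02500 × 27.0) = 0.5092
R = 1 / (1 − 0.5092) = 2.037
Css,max = 40.1 × 2.037 ≈ 81.7 µg/mL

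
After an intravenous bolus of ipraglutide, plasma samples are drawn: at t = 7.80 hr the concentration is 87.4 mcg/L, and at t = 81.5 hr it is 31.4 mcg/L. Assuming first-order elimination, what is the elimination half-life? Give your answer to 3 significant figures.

49.9 hours

k = ln(C₁/C₂) / (t₂ − t₁) = ln(87.4/31.4) / (81.5 − 7.80)
  = 1.024 / 73.70 = 0.01389 hr⁻¹
t½ = ln 2 / k = ln 2 / 0.01389 ≈ 49.9 hours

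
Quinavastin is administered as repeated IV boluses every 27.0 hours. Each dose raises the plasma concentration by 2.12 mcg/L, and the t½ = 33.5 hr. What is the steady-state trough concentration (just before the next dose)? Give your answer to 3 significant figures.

k = ln 2 / 33.5 = 0.02069 hr⁻¹
Fraction remaining after one interval: e^(−kτ) = e^(−0.02069 × 27.0) = 0.5720
R = 1 / (1 − 0.5720) = 2.336
Css,max = 2.12 × 2.336 = 4.953 mcg/L
Css,min = Css,max × e^(−kτ) = 4.953 × 0.5720 ≈ 2.83 mcg/L

2.83 mcg/L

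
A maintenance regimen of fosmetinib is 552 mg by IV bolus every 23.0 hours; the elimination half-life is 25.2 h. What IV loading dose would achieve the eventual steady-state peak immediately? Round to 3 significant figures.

1180 mg

k = ln 2 / 25.2 = 0.02751 h⁻¹
Accumulation ratio R = 1 / (1 − e^(−kτ)) = 1 / (1 − e^(−0.02751×23.0)) = 1 / (1 − 0.5312) = 2.133
Loading dose = maintenance dose × R = 552 × 2.133 ≈ 1180 mg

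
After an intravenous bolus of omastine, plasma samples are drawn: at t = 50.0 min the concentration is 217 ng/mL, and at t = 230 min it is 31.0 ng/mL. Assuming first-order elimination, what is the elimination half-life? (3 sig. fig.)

k = ln(C₁/C₂) / (t₂ − t₁) = ln(217/31.0) / (230 − 50.0)
  = 1.946 / 180.0 = 0.01081 min⁻¹
t½ = ln 2 / k = ln 2 / 0.01081 ≈ 64.1 minutes

64.1 minutes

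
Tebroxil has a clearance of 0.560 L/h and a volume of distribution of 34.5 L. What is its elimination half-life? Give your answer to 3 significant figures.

k = CL / V = 0.560 / 34.5 = 0.01623 h⁻¹
t½ = ln 2 / k = ln 2 / 0.01623 ≈ 42.7 hours

42.7 hours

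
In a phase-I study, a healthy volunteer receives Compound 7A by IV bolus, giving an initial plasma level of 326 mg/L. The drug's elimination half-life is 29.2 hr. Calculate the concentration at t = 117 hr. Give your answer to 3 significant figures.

k = ln 2 / 29.2 = 0.02374 hr⁻¹
117 hr is 4.007 half-lives, so C = 326 × (1/2)^4.007 = 326 × 0.06220 ≈ 20.3 mg/L

20.3 mg/L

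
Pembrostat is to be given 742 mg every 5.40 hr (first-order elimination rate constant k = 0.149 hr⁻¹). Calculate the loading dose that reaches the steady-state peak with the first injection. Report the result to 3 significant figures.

1340 mg

Accumulation ratio R = 1 / (1 − e^(−kτ)) = 1 / (1 − e^(−0.1490×5.40)) = 1 / (1 − 0.4473) = 1.809
Loading dose = maintenance dose × R = 742 × 1.809 ≈ 1340 mg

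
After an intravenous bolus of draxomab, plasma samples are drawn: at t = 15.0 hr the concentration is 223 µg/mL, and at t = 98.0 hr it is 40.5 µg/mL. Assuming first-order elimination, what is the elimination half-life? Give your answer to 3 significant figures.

33.7 hours

k = ln(C₁/C₂) / (t₂ − t₁) = ln(223/40.5) / (98.0 − 15.0)
  = 1.706 / 83.00 = 0.02055 hr⁻¹
t½ = ln 2 / k = ln 2 / 0.02055 ≈ 33.7 hours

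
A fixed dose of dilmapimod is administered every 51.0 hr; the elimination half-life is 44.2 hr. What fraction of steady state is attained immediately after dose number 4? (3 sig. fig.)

k = ln 2 / 44.2 = 0.01568 hr⁻¹
f_n = 1 − e^(−nkτ) = 1 − e^(−4 × 0.01568 × 51.0) = 1 − e^(−3.199) = 1 − 0.04080 ≈ 0.959

0.959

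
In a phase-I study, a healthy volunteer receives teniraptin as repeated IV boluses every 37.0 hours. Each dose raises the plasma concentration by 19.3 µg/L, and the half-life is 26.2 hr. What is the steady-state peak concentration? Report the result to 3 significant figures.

k = ln 2 / 26.2 = 0.02646 hr⁻¹
Fraction remaining after one interval: e^(−kτ) = e^(−0.02646 × 37.0) = 0.3757
R = 1 / (1 − 0.3757) = 1.602
Css,max = 19.3 × 1.602 ≈ 30.9 µg/L

30.9 µg/L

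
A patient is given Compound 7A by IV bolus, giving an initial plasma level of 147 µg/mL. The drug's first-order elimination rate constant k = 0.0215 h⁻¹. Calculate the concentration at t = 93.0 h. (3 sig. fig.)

C(t) = C₀ e^(−kt) = 147 × e^(−0.02150 × 93.0) = 147 × e^(−1.999) = 147 × 0.1354 ≈ 19.9 µg/mL

19.9 µg/mL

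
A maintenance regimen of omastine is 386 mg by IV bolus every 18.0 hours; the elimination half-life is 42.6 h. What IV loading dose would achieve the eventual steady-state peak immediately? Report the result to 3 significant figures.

1520 mg

k = ln 2 / 42.6 = 0.01627 h⁻¹
Accumulation ratio R = 1 / (1 − e^(−kτ)) = 1 / (1 − e^(−0.01627×18.0)) = 1 / (1 − 0.7461) = 3.939
Loading dose = maintenance dose × R = 386 × 3.939 ≈ 1520 mg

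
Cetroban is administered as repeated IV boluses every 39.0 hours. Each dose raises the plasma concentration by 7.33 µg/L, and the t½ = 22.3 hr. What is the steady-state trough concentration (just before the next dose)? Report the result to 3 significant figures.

3.10 µg/L

k = ln 2 / 22.3 = 0.03108 hr⁻¹
Fraction remaining after one interval: e^(−kτ) = e^(−0.03108 × 39.0) = 0.2975
R = 1 / (1 − 0.2975) = 1.424
Css,max = 7.33 × 1.424 = 10.43 µg/L
Css,min = Css,max × e^(−kτ) = 10.43 × 0.2975 ≈ 3.10 µg/L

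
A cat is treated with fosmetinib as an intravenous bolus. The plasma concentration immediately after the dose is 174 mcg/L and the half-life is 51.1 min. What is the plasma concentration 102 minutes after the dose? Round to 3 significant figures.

43.6 mcg/L

k = ln 2 / 51.1 = 0.01356 min⁻¹
102 min is 1.996 half-lives, so C = 174 × (1/2)^1.996 = 174 × 0.2507 ≈ 43.6 mcg/L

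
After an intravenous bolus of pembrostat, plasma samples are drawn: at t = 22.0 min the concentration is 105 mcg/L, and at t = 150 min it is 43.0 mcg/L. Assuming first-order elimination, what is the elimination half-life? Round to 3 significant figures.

k = ln(C₁/C₂) / (t₂ − t₁) = ln(105/43.0) / (150 − 22.0)
  = 0.8928 / 128.0 = 0.006975 min⁻¹
t½ = ln 2 / k = ln 2 / 0.006975 ≈ 99.4 minutes

99.4 minutes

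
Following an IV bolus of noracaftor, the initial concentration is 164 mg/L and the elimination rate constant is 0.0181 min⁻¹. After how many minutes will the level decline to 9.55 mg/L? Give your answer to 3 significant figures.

C(t) = C₀ e^(−kt)  ⇒  t = ln(C₀/C) / k
t = ln(164/9.55) / 0.01810 = 2.843 / 0.01810 ≈ 157 minutes

157 minutes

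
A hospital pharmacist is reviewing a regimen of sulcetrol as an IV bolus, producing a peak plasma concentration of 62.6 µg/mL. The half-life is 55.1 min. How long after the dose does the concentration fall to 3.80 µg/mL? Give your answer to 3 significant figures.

223 minutes

k = ln 2 / 55.1 = 0.01258 min⁻¹
C(t) = C₀ e^(−kt)  ⇒  t = ln(C₀/C) / k
t = ln(62.6/3.80) / 0.01258 = 2.802 / 0.01258 ≈ 223 minutes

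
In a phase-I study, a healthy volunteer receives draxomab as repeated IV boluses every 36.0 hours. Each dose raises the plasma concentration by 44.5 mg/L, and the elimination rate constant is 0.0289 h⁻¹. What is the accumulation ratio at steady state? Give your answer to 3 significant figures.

1.55

Fraction remaining after one interval: e^(−kτ) = e^(−0.02890 × 36.0) = 0.3533
R = 1 / (1 − 0.3533) = 1 / 0.6467 ≈ 1.55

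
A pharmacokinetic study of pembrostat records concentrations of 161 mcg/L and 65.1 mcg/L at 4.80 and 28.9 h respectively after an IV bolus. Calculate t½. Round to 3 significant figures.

18.4 hours

k = ln(C₁/C₂) / (t₂ − t₁) = ln(161/65.1) / (28.9 − 4.80)
  = 0.9055 / 24.10 = 0.03757 h⁻¹
t½ = ln 2 / k = ln 2 / 0.03757 ≈ 18.4 hours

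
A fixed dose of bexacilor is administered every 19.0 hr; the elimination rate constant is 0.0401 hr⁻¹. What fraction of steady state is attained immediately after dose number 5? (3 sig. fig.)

0.978

f_n = 1 − e^(−nkτ) = 1 − e^(−5 × 0.04010 × 19.0) = 1 − e^(−3.809) = 1 − 0.02216 ≈ 0.978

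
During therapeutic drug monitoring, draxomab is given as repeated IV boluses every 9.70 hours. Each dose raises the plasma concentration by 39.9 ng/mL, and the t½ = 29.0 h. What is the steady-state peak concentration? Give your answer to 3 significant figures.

k = ln 2 / 29.0 = 0.02390 h⁻¹
Fraction remaining after one interval: e^(−kτ) = e^(−0.02390 × 9.70) = 0.7931
R = 1 / (1 − 0.7931) = 4.833
Css,max = 39.9 × 4.833 ≈ 193 ng/mL

193 ng/mL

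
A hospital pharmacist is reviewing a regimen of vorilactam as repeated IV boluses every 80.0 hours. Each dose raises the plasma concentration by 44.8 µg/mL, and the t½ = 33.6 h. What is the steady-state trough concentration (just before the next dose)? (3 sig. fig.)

10.6 µg/mL

k = ln 2 / 33.6 = 0.02063 h⁻¹
Fraction remaining after one interval: e^(−kτ) = e^(−0.02063 × 80.0) = 0.1920
R = 1 / (1 − 0.1920) = 1.238
Css,max = 44.8 × 1.238 = 55.44 µg/mL
Css,min = Css,max × e^(−kτ) = 55.44 × 0.1920 ≈ 10.6 µg/mL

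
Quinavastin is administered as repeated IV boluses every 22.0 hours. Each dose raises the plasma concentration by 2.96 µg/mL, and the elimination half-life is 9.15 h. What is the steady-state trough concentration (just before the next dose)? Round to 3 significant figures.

k = ln 2 / 9.15 = 0.07575 h⁻¹
Fraction remaining after one interval: e^(−kτ) = e^(−0.07575 × 22.0) = 0.1889
R = 1 / (1 − 0.1889) = 1.233
Css,max = 2.96 × 1.233 = 3.649 µg/mL
Css,min = Css,max × e^(−kτ) = 3.649 × 0.1889 ≈ 0.689 µg/mL

0.689 µg/mL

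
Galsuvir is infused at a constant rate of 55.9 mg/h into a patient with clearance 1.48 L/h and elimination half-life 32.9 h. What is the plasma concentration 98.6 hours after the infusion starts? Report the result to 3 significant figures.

Css = rate / CL = 55.9 / 1.48 = 37.77 µg/mL
k = ln 2 / 32.9 = 0.02107 h⁻¹
C(t) = Css (1 − e^(−kt)) = 37.77 × (1 − e^(−2.077)) = 37.77 × 0.8747 ≈ 33.0 µg/mL

33.0 µg/mL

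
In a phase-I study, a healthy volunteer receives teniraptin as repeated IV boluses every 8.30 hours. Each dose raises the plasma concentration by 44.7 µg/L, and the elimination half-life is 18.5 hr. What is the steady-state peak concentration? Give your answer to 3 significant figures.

167 µg/L

k = ln 2 / 18.5 = 0.03747 hr⁻¹
Fraction remaining after one interval: e^(−kτ) = e^(−0.03747 × 8.30) = 0.7327
R = 1 / (1 − 0.7327) = 3.742
Css,max = 44.7 × 3.742 ≈ 167 µg/L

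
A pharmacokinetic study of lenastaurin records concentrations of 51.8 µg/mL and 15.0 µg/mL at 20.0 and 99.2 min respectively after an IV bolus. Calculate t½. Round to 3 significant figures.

k = ln(C₁/C₂) / (t₂ − t₁) = ln(51.8/15.0) / (99.2 − 20.0)
  = 1.239 / 79.20 = 0.01565 min⁻¹
t½ = ln 2 / k = ln 2 / 0.01565 ≈ 44.3 minutes

44.3 minutes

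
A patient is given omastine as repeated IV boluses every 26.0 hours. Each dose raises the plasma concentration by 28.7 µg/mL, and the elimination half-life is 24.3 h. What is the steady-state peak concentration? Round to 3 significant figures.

54.8 µg/mL

k = ln 2 / 24.3 = 0.02852 h⁻¹
Fraction remaining after one interval: e^(−kτ) = e^(−0.02852 × 26.0) = 0.4763
R = 1 / (1 − 0.4763) = 1.910
Css,max = 28.7 × 1.910 ≈ 54.8 µg/mL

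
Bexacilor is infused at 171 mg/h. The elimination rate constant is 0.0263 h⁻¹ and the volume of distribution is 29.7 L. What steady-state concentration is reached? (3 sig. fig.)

219 mg/L

CL = k · V = 0.0263 × 29.7 = 0.7811 L/h
Css = rate / CL = 171 / 0.7811 ≈ 219 mg/L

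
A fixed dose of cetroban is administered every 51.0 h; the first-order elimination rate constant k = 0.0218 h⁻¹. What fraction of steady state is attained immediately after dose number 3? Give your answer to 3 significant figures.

0.964

f_n = 1 − e^(−nkτ) = 1 − e^(−3 × 0.02180 × 51.0) = 1 − e^(−3.335) = 1 − 0.03560 ≈ 0.964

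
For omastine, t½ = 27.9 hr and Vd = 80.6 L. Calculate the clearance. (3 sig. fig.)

2.00 L/hr

k = ln 2 / t½ = ln 2 / 27.9 = 0.02484 hr⁻¹
CL = k · V = 0.02484 × 80.6 ≈ 2.00 L/hr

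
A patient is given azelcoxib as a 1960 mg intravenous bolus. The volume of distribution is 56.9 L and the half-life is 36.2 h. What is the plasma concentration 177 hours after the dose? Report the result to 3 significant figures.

C₀ = dose / V = 1960 / 56.9 = 34.45 µg/mL
k = ln 2 / 36.2 = 0.01915 h⁻¹
C(t) = C₀ e^(−kt) = 34.45 × e^(−0.01915 × 177) = 34.45 × e^(−3.389) = 34.45 × 0.03374 ≈ 1.16 µg/mL

1.16 µg/mL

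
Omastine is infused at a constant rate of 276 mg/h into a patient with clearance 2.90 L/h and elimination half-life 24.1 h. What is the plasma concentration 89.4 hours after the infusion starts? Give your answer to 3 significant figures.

Css = rate / CL = 276 / 2.90 = 95.17 µg/mL
k = ln 2 / 24.1 = 0.02876 h⁻¹
C(t) = Css (1 − e^(−kt)) = 95.17 × (1 − e^(−2.571)) = 95.17 × 0.9236 ≈ 87.9 µg/mL

87.9 µg/mL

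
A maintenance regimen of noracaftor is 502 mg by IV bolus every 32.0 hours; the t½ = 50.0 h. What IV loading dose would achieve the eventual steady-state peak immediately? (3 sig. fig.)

k = ln 2 / 50.0 = 0.01386 h⁻¹
Accumulation ratio R = 1 / (1 − e^(−kτ)) = 1 / (1 − e^(−0.01386×32.0)) = 1 / (1 − 0.6417) = 2.791
Loading dose = maintenance dose × R = 502 × 2.791 ≈ 1400 mg

1400 mg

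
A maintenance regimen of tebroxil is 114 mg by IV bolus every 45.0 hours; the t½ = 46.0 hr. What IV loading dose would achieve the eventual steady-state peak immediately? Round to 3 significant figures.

232 mg

k = ln 2 / 46.0 = 0.01507 hr⁻¹
Accumulation ratio R = 1 / (1 − e^(−kτ)) = 1 / (1 − e^(−0.01507×45.0)) = 1 / (1 − 0.5076) = 2.031
Loading dose = maintenance dose × R = 114 × 2.031 ≈ 232 mg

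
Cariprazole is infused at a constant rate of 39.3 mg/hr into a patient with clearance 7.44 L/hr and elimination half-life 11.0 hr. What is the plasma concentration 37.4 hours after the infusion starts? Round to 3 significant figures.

4.78 µg/mL

Css = rate / CL = 39.3 / 7.44 = 5.282 µg/mL
k = ln 2 / 11.0 = 0.06301 hr⁻¹
C(t) = Css (1 − e^(−kt)) = 5.282 × (1 − e^(−2.357)) = 5.282 × 0.9053 ≈ 4.78 µg/mL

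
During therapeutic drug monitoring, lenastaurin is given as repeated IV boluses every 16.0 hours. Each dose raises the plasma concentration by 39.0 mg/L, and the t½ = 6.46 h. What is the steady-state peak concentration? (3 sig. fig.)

k = ln 2 / 6.46 = 0.1073 h⁻¹
Fraction remaining after one interval: e^(−kτ) = e^(−0.1073 × 16.0) = 0.1796
R = 1 / (1 − 0.1796) = 1.219
Css,max = 39.0 × 1.219 ≈ 47.5 mg/L

47.5 mg/L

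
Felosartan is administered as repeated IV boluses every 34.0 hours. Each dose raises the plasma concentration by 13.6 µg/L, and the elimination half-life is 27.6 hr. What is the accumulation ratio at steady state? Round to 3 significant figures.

1.74

k = ln 2 / 27.6 = 0.02511 hr⁻¹
Fraction remaining after one interval: e^(−kτ) = e^(−0.02511 × 34.0) = 0.4258
R = 1 / (1 − 0.4258) = 1 / 0.5742 ≈ 1.74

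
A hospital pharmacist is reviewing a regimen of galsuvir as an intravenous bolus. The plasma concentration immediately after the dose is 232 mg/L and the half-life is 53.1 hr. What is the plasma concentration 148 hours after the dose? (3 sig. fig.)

k = ln 2 / 53.1 = 0.01305 hr⁻¹
148 hr is 2.787 half-lives, so C = 232 × (1/2)^2.787 = 232 × 0.1449 ≈ 33.6 mg/L

33.6 mg/L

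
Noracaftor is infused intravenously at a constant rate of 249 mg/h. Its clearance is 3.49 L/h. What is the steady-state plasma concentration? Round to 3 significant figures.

71.3 mg/L

Css = infusion rate / CL = 249 / 3.49 ≈ 71.3 mg/L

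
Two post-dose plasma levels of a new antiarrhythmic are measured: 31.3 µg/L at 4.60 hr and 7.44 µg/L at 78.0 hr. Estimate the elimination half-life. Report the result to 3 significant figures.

k = ln(C₁/C₂) / (t₂ − t₁) = ln(31.3/7.44) / (78.0 − 4.60)
  = 1.437 / 73.40 = 0.01957 hr⁻¹
t½ = ln 2 / k = ln 2 / 0.01957 ≈ 35.4 hours

35.4 hours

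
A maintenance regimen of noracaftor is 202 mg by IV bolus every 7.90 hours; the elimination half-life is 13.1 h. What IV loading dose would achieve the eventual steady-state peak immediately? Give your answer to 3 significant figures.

591 mg

k = ln 2 / 13.1 = 0.05291 h⁻¹
Accumulation ratio R = 1 / (1 − e^(−kτ)) = 1 / (1 − e^(−0.05291×7.90)) = 1 / (1 − 0.6584) = 2.927
Loading dose = maintenance dose × R = 202 × 2.927 ≈ 591 mg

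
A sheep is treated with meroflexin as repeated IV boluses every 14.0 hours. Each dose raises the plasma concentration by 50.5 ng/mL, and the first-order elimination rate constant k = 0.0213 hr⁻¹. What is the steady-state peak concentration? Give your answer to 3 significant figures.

Fraction remaining after one interval: e^(−kτ) = e^(−0.02130 × 14.0) = 0.7422
R = 1 / (1 − 0.7422) = 3.878
Css,max = 50.5 × 3.878 ≈ 196 ng/mL

196 ng/mL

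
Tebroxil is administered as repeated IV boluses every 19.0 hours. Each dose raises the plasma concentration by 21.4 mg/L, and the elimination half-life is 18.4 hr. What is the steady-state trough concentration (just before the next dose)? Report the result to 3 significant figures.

k = ln 2 / 18.4 = 0.03767 hr⁻¹
Fraction remaining after one interval: e^(−kτ) = e^(−0.03767 × 19.0) = 0.4888
R = 1 / (1 − 0.4888) = 1.956
Css,max = 21.4 × 1.956 = 41.86 mg/L
Css,min = Css,max × e^(−kτ) = 41.86 × 0.4888 ≈ 20.5 mg/L

20.5 mg/L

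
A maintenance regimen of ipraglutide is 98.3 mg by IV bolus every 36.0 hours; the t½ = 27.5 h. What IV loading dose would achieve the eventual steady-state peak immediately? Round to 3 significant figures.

k = ln 2 / 27.5 = 0.02521 h⁻¹
Accumulation ratio R = 1 / (1 − e^(−kτ)) = 1 / (1 − e^(−0.02521×36.0)) = 1 / (1 − 0.4036) = 1.677
Loading dose = maintenance dose × R = 98.3 × 1.677 ≈ 165 mg

165 mg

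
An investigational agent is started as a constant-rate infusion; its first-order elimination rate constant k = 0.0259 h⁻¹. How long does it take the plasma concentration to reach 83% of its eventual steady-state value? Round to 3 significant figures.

f = 1 − e^(−kt)  ⇒  t = −ln(1 − f) / k
t = −ln(1 − 0.83) / 0.02590 = 1.772 / 0.02590 ≈ 68.4 hours

68.4 hours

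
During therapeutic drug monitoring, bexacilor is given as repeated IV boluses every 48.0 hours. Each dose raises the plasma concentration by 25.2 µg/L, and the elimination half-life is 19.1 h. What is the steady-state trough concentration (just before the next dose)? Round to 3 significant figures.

5.35 µg/L

k = ln 2 / 19.1 = 0.03629 h⁻¹
Fraction remaining after one interval: e^(−kτ) = e^(−0.03629 × 48.0) = 0.1752
R = 1 / (1 − 0.1752) = 1.212
Css,max = 25.2 × 1.212 = 30.55 µg/L
Css,min = Css,max × e^(−kτ) = 30.55 × 0.1752 ≈ 5.35 µg/L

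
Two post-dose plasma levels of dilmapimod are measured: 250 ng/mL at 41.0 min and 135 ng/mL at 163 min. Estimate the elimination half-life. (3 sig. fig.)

k = ln(C₁/C₂) / (t₂ − t₁) = ln(250/135) / (163 − 41.0)
  = 0.6162 / 122.0 = 0.005051 min⁻¹
t½ = ln 2 / k = ln 2 / 0.005051 ≈ 137 minutes

137 minutes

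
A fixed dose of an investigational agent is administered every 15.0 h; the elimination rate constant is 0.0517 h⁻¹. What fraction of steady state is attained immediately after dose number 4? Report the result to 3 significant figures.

0.955

f_n = 1 − e^(−nkτ) = 1 − e^(−4 × 0.05170 × 15.0) = 1 − e^(−3.102) = 1 − 0.04496 ≈ 0.955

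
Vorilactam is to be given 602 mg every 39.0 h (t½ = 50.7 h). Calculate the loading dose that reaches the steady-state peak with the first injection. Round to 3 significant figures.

k = ln 2 / 50.7 = 0.01367 h⁻¹
Accumulation ratio R = 1 / (1 − e^(−kτ)) = 1 / (1 − e^(−0.01367×39.0)) = 1 / (1 − 0.5867) = 2.420
Loading dose = maintenance dose × R = 602 × 2.420 ≈ 1460 mg

1460 mg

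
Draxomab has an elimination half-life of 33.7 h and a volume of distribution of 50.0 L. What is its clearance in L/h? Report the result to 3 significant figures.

1.03 L/h

k = ln 2 / t½ = ln 2 / 33.7 = 0.02057 h⁻¹
CL = k · V = 0.02057 × 50.0 ≈ 1.03 L/h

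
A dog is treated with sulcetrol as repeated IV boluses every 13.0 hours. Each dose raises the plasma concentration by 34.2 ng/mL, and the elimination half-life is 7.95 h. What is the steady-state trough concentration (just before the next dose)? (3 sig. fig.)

16.2 ng/mL

k = ln 2 / 7.95 = 0.08719 h⁻¹
Fraction remaining after one interval: e^(−kτ) = e^(−0.08719 × 13.0) = 0.3219
R = 1 / (1 − 0.3219) = 1.475
Css,max = 34.2 × 1.475 = 50.44 ng/mL
Css,min = Css,max × e^(−kτ) = 50.44 × 0.3219 ≈ 16.2 ng/mL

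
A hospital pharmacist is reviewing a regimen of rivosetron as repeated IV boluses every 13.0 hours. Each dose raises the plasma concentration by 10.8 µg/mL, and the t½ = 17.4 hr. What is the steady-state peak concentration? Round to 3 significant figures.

k = ln 2 / 17.4 = 0.03984 hr⁻¹
Fraction remaining after one interval: e^(−kτ) = e^(−0.03984 × 13.0) = 0.5958
R = 1 / (1 − 0.5958) = 2.474
Css,max = 10.8 × 2.474 ≈ 26.7 µg/mL

26.7 µg/mL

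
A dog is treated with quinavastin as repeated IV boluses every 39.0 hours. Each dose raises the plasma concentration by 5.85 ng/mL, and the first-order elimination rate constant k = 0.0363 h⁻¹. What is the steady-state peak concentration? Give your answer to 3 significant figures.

7.73 ng/mL

Fraction remaining after one interval: e^(−kτ) = e^(−0.03630 × 39.0) = 0.2428
R = 1 / (1 − 0.2428) = 1.321
Css,max = 5.85 × 1.321 ≈ 7.73 ng/mL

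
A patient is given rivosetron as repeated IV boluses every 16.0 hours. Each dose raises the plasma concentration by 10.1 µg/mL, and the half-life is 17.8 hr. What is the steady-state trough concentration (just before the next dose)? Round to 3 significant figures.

k = ln 2 / 17.8 = 0.03894 hr⁻¹
Fraction remaining after one interval: e^(−kτ) = e^(−0.03894 × 16.0) = 0.5363
R = 1 / (1 − 0.5363) = 2.157
Css,max = 10.1 × 2.157 = 21.78 µg/mL
Css,min = Css,max × e^(−kτ) = 21.78 × 0.5363 ≈ 11.7 µg/mL

11.7 µg/mL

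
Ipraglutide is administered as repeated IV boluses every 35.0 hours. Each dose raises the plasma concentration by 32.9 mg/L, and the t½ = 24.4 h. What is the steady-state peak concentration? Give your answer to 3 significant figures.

52.2 mg/L

k = ln 2 / 24.4 = 0.02841 h⁻¹
Fraction remaining after one interval: e^(−kτ) = e^(−0.02841 × 35.0) = 0.3700
R = 1 / (1 − 0.3700) = 1.587
Css,max = 32.9 × 1.587 ≈ 52.2 mg/L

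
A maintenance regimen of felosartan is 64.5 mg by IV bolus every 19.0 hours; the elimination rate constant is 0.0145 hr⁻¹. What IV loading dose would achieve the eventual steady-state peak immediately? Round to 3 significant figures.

268 mg

Accumulation ratio R = 1 / (1 − e^(−kτ)) = 1 / (1 − e^(−0.01450×19.0)) = 1 / (1 − 0.7592) = 4.153
Loading dose = maintenance dose × R = 64.5 × 4.153 ≈ 268 mg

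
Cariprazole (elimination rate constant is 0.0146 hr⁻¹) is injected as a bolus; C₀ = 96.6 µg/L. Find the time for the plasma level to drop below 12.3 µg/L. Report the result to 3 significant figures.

C(t) = C₀ e^(−kt)  ⇒  t = ln(C₀/C) / k
t = ln(96.6/12.3) / 0.01460 = 2.061 / 0.01460 ≈ 141 hours

141 hours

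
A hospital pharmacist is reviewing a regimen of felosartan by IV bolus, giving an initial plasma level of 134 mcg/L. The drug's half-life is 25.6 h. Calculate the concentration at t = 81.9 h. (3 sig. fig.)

14.6 mcg/L

k = ln 2 / 25.6 = 0.02708 h⁻¹
C(t) = C₀ e^(−kt) = 134 × e^(−0.02708 × 81.9) = 134 × e^(−2.218) = 134 × 0.1089 ≈ 14.6 mcg/L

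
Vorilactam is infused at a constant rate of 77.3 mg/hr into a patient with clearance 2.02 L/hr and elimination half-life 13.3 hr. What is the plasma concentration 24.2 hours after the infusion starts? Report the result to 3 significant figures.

27.4 µg/mL

Css = rate / CL = 77.3 / 2.02 = 38.27 µg/mL
k = ln 2 / 13.3 = 0.05212 hr⁻¹
C(t) = Css (1 − e^(−kt)) = 38.27 × (1 − e^(−1.261)) = 38.27 × 0.7167 ≈ 27.4 µg/mL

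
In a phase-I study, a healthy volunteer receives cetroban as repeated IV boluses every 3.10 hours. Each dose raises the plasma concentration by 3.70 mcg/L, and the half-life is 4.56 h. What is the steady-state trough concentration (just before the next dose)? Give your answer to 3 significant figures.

6.15 mcg/L

k = ln 2 / 4.56 = 0.1520 h⁻¹
Fraction remaining after one interval: e^(−kτ) = e^(−0.1520 × 3.10) = 0.6242
R = 1 / (1 − 0.6242) = 2.661
Css,max = 3.70 × 2.661 = 9.847 mcg/L
Css,min = Css,max × e^(−kτ) = 9.847 × 0.6242 ≈ 6.15 mcg/L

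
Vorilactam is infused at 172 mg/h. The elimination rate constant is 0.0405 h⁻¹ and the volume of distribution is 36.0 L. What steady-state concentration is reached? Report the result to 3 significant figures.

CL = k · V = 0.0405 × 36.0 = 1.458 L/h
Css = rate / CL = 172 / 1.458 ≈ 118 µg/mL

118 µg/mL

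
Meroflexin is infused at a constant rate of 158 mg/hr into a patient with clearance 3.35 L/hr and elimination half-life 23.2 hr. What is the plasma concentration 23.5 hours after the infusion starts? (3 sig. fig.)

Css = rate / CL = 158 / 3.35 = 47.16 mg/L
k = ln 2 / 23.2 = 0.02988 hr⁻¹
C(t) = Css (1 − e^(−kt)) = 47.16 × (1 − e^(−0.7021)) = 47.16 × 0.5045 ≈ 23.8 mg/L

23.8 mg/L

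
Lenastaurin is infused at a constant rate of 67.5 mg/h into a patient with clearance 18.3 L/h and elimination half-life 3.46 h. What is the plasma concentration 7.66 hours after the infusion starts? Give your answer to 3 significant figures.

Css = rate / CL = 67.5 / 18.3 = 3.689 mg/L
k = ln 2 / 3.46 = 0.2003 h⁻¹
C(t) = Css (1 − e^(−kt)) = 3.689 × (1 − e^(−1.535)) = 3.689 × 0.7844 ≈ 2.89 mg/L

2.89 mg/L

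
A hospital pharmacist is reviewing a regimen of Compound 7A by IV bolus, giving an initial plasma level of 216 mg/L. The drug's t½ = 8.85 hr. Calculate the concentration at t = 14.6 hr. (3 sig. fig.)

68.8 mg/L

k = ln 2 / 8.85 = 0.07832 hr⁻¹
C(t) = C₀ e^(−kt) = 216 × e^(−0.07832 × 14.6) = 216 × e^(−1.143) = 216 × 0.3187 ≈ 68.8 mg/L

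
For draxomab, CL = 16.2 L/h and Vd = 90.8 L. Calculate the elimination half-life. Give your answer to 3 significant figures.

k = CL / V = 16.2 / 90.8 = 0.1784 h⁻¹
t½ = ln 2 / k = ln 2 / 0.1784 ≈ 3.89 hours

3.89 hours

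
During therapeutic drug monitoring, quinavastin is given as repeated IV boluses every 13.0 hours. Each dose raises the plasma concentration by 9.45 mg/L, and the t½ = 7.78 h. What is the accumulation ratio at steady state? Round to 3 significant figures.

k = ln 2 / 7.78 = 0.08909 h⁻¹
Fraction remaining after one interval: e^(−kτ) = e^(−0.08909 × 13.0) = 0.3140
R = 1 / (1 − 0.3140) = 1 / 0.6860 ≈ 1.46

1.46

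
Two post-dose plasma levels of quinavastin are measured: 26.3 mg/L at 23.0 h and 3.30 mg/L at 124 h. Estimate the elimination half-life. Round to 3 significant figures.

33.7 hours

k = ln(C₁/C₂) / (t₂ − t₁) = ln(26.3/3.30) / (124 − 23.0)
  = 2.076 / 101.0 = 0.02055 h⁻¹
t½ = ln 2 / k = ln 2 / 0.02055 ≈ 33.7 hours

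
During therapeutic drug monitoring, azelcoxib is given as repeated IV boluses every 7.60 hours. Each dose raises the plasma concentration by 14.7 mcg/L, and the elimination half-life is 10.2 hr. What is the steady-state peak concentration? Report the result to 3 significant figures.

k = ln 2 / 10.2 = 0.06796 hr⁻¹
Fraction remaining after one interval: e^(−kτ) = e^(−0.06796 × 7.60) = 0.5966
R = 1 / (1 − 0.5966) = 2.479
Css,max = 14.7 × 2.479 ≈ 36.4 mcg/L

36.4 mcg/L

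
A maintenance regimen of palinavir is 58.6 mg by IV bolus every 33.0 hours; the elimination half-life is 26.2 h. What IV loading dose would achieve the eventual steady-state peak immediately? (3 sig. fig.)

101 mg

k = ln 2 / 26.2 = 0.02646 h⁻¹
Accumulation ratio R = 1 / (1 − e^(−kτ)) = 1 / (1 − e^(−0.02646×33.0)) = 1 / (1 − 0.4177) = 1.717
Loading dose = maintenance dose × R = 58.6 × 1.717 ≈ 101 mg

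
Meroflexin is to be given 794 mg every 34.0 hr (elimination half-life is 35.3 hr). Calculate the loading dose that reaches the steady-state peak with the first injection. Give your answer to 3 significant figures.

1630 mg

k = ln 2 / 35.3 = 0.01964 hr⁻¹
Accumulation ratio R = 1 / (1 − e^(−kτ)) = 1 / (1 − e^(−0.01964×34.0)) = 1 / (1 − 0.5129) = 2.053
Loading dose = maintenance dose × R = 794 × 2.053 ≈ 1630 mg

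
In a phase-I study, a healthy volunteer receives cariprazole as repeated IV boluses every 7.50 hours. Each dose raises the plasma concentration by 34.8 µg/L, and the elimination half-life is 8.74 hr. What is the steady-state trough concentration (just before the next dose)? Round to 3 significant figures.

42.8 µg/L

k = ln 2 / 8.74 = 0.07931 hr⁻¹
Fraction remaining after one interval: e^(−kτ) = e^(−0.07931 × 7.50) = 0.5517
R = 1 / (1 − 0.5517) = 2.230
Css,max = 34.8 × 2.230 = 77.62 µg/L
Css,min = Css,max × e^(−kτ) = 77.62 × 0.5517 ≈ 42.8 µg/L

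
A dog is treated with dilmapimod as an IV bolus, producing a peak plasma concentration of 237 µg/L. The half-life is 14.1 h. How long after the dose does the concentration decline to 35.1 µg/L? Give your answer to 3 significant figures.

k = ln 2 / 14.1 = 0.04916 h⁻¹
C(t) = C₀ e^(−kt)  ⇒  t = ln(C₀/C) / k
t = ln(237/35.1) / 0.04916 = 1.910 / 0.04916 ≈ 38.9 hours

38.9 hours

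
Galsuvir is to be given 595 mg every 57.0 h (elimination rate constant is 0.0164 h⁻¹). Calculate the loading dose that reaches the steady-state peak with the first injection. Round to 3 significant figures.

Accumulation ratio R = 1 / (1 − e^(−kτ)) = 1 / (1 − e^(−0.01640×57.0)) = 1 / (1 − 0.3927) = 1.647
Loading dose = maintenance dose × R = 595 × 1.647 ≈ 980 mg

980 mg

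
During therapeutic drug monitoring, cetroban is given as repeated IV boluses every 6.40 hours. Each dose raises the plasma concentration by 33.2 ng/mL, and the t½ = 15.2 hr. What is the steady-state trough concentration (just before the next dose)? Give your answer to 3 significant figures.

98.0 ng/mL

k = ln 2 / 15.2 = 0.04560 hr⁻¹
Fraction remaining after one interval: e^(−kτ) = e^(−0.04560 × 6.40) = 0.7469
R = 1 / (1 − 0.7469) = 3.951
Css,max = 33.2 × 3.951 = 131.2 ng/mL
Css,min = Css,max × e^(−kτ) = 131.2 × 0.7469 ≈ 98.0 ng/mL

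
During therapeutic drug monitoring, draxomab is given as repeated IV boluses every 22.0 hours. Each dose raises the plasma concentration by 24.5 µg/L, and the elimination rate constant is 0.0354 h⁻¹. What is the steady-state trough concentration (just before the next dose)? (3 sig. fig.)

Fraction remaining after one interval: e^(−kτ) = e^(−0.03540 × 22.0) = 0.4590
R = 1 / (1 − 0.4590) = 1.848
Css,max = 24.5 × 1.848 = 45.28 µg/L
Css,min = Css,max × e^(−kτ) = 45.28 × 0.4590 ≈ 20.8 µg/L

20.8 µg/L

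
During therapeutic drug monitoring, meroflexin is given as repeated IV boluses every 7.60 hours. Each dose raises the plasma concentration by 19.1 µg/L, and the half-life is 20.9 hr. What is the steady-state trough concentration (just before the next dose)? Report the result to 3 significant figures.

66.6 µg/L

k = ln 2 / 20.9 = 0.03316 hr⁻¹
Fraction remaining after one interval: e^(−kτ) = e^(−0.03316 × 7.60) = 0.7772
R = 1 / (1 − 0.7772) = 4.488
Css,max = 19.1 × 4.488 = 85.73 µg/L
Css,min = Css,max × e^(−kτ) = 85.73 × 0.7772 ≈ 66.6 µg/L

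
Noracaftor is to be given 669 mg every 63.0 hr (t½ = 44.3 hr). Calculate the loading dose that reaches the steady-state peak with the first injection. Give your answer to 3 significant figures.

1070 mg

k = ln 2 / 44.3 = 0.01565 hr⁻¹
Accumulation ratio R = 1 / (1 − e^(−kτ)) = 1 / (1 − e^(−0.01565×63.0)) = 1 / (1 − 0.3732) = 1.595
Loading dose = maintenance dose × R = 669 × 1.595 ≈ 1070 mg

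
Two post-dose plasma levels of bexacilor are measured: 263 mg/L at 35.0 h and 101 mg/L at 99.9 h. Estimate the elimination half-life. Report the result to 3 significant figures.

k = ln(C₁/C₂) / (t₂ − t₁) = ln(263/101) / (99.9 − 35.0)
  = 0.9570 / 64.90 = 0.01475 h⁻¹
t½ = ln 2 / k = ln 2 / 0.01475 ≈ 47.0 hours

47.0 hours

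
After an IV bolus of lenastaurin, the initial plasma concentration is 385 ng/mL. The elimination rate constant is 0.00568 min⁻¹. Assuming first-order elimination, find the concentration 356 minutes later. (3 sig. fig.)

51.0 ng/mL

C(t) = C₀ e^(−kt) = 385 × e^(−0.005680 × 356) = 385 × e^(−2.022) = 385 × 0.1324 ≈ 51.0 ng/mL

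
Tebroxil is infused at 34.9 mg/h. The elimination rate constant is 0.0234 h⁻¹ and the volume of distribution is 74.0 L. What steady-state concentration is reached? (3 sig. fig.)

CL = k · V = 0.0234 × 74.0 = 1.732 L/h
Css = rate / CL = 34.9 / 1.732 ≈ 20.2 mg/L

20.2 mg/L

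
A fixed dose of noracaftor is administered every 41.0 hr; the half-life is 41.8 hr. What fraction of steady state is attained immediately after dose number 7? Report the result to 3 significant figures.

k = ln 2 / 41.8 = 0.01658 hr⁻¹
f_n = 1 − e^(−nkτ) = 1 − e^(−7 × 0.01658 × 41.0) = 1 − e^(−4.759) = 1 − 0.008573 ≈ 0.991

0.991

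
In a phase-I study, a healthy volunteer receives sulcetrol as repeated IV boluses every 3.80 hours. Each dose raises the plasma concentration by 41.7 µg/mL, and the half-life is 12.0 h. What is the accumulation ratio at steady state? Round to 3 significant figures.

5.07

k = ln 2 / 12.0 = 0.05776 h⁻¹
Fraction remaining after one interval: e^(−kτ) = e^(−0.05776 × 3.80) = 0.8029
R = 1 / (1 − 0.8029) = 1 / 0.1971 ≈ 5.07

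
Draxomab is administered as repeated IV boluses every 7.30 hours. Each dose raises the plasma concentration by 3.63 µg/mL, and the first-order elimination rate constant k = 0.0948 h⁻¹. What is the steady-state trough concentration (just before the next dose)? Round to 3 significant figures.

Fraction remaining after one interval: e^(−kτ) = e^(−0.09480 × 7.30) = 0.5006
R = 1 / (1 − 0.5006) = 2.002
Css,max = 3.63 × 2.002 = 7.268 µg/mL
Css,min = Css,max × e^(−kτ) = 7.268 × 0.5006 ≈ 3.64 µg/mL

3.64 µg/mL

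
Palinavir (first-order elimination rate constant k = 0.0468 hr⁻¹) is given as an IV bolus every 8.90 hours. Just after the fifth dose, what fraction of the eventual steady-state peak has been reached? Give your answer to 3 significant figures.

f_n = 1 − e^(−nkτ) = 1 − e^(−5 × 0.04680 × 8.90) = 1 − e^(−2.083) = 1 − 0.1246 ≈ 0.875

0.875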